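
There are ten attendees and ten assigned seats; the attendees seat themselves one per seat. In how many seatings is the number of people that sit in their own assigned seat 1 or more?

2293839

# with exactly i fixed is C(10,i)·!(10-i); sum over i=1..10:
  i=1: C(10,1)·!9 = 10·133496 = 1334960
  i=2: C(10,2)·!8 = 45·14833 = 667485
  i=3: C(10,3)·!7 = 120·1854 = 222480
  i=4: C(10,4)·!6 = 210·265 = 55650
  i=5: C(10,5)·!5 = 252·44 = 11088
  i=6: C(10,6)·!4 = 210·9 = 1890
  i=7: C(10,7)·!3 = 120·2 = 240
  i=8: C(10,8)·!2 = 45·1 = 45
  i=9: C(10,9)·!1 = 10·0 = 0
  i=10: C(10,10)·!0 = 1·1 = 1
Total = 2293839.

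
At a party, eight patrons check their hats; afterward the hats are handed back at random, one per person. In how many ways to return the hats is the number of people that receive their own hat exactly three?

Choose which 3 of the 8 are fixed: C(8,3) = 56.
The other 5 form a derangement: !5 = 44.
Total: 56 × 44 = 2464.

2464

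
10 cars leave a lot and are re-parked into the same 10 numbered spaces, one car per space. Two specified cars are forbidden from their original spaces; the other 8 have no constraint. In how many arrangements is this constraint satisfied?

Inclusion-exclusion on the 2 forbidden self-matches:
Σ_{j=0}^{2} (-1)^j C(2,j)(10-j)!
= C(2,0)·10! - C(2,1)·9! + C(2,2)·8!
= 3628800 - 725760 + 40320
= 2943360

2943360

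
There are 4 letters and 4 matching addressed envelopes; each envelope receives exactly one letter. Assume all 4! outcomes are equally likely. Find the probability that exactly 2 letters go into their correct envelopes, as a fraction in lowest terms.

1/4

Favorable outcomes: C(4,2)·!2 = 6·1 = 6.
Total outcomes: 4! = 24.
Probability = 6/24 = 1/4.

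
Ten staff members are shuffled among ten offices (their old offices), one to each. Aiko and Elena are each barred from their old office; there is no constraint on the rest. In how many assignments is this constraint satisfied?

2943360

Let A_j be the event that the j-th constrained one is fixed. By inclusion-exclusion over the 2 events:
Σ_{j=0}^{2} (-1)^j C(2,j)(10-j)!
= C(2,0)·10! - C(2,1)·9! + C(2,2)·8!
= 3628800 - 725760 + 40320
= 2943360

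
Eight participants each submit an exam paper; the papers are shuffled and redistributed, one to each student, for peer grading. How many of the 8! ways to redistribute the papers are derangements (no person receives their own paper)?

14833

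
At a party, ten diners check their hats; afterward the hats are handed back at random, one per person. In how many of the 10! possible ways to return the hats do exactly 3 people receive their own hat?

Pick the 3 fixed positions: C(10,3) = 120 ways.
The other 7 form a derangement: !7 = 1854.
Total: 120 × 1854 = 222480.

222480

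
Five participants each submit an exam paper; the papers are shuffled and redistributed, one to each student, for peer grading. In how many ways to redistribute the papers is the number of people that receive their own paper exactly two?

20

Choose which 2 of the 5 are fixed: C(5,2) = 10.
The remaining 3 must be deranged: !3 = 2.
Total: 10 × 2 = 20.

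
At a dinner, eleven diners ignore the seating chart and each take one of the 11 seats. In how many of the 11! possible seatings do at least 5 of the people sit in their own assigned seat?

# with exactly i fixed is C(11,i)·!(11-i); sum over i=5..11:
  i=5: C(11,5)·!6 = 462·265 = 122430
  i=6: C(11,6)·!5 = 462·44 = 20328
  i=7: C(11,7)·!4 = 330·9 = 2970
  i=8: C(11,8)·!3 = 165·2 = 330
  i=9: C(11,9)·!2 = 55·1 = 55
  i=10: C(11,10)·!1 = 11·0 = 0
  i=11: C(11,11)·!0 = 1·1 = 1
Total = 146114.

146114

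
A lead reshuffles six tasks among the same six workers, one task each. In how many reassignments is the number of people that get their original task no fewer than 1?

455

Sum C(6,i)·!(6-i) for i = 1..6:
  i=1: C(6,1)·!5 = 6·44 = 264
  i=2: C(6,2)·!4 = 15·9 = 135
  i=3: C(6,3)·!3 = 20·2 = 40
  i=4: C(6,4)·!2 = 15·1 = 15
  i=5: C(6,5)·!1 = 6·0 = 0
  i=6: C(6,6)·!0 = 1·1 = 1
Total = 455.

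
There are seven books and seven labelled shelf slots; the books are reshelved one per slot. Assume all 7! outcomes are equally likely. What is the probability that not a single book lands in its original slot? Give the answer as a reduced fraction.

103/280

Favorable outcomes: !7 = 1854.
Total outcomes: 7! = 5040.
Probability = 1854/5040 = 103/280.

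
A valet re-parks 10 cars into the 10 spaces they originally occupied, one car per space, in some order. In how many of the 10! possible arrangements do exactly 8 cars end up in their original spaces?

Pick the 8 fixed positions: C(10,8) = 45 ways.
The remaining 2 must be deranged: !2 = 1.
Total: 45 × 1 = 45.

45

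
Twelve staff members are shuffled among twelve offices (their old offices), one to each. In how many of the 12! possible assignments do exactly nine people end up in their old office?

Choose which 9 of the 12 are fixed: C(12,9) = 220.
The remaining 3 must be deranged: !3 = 2.
Total: 220 × 2 = 440.

440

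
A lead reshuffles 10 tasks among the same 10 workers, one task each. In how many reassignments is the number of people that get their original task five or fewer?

3626624

Sum C(10,i)·!(10-i) for i = 0..5:
  i=0: C(10,0)·!10 = 1·1334961 = 1334961
  i=1: C(10,1)·!9 = 10·133496 = 1334960
  i=2: C(10,2)·!8 = 45·14833 = 667485
  i=3: C(10,3)·!7 = 120·1854 = 222480
  i=4: C(10,4)·!6 = 210·265 = 55650
  i=5: C(10,5)·!5 = 252·44 = 11088
Total = 3626624.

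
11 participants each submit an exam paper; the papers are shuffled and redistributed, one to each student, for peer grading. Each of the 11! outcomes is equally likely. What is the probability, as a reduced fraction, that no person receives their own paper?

Favorable outcomes: !11 = 14684570.
Total outcomes: 11! = 39916800.
Probability = 14684570/39916800 = 1468457/3991680.

1468457/3991680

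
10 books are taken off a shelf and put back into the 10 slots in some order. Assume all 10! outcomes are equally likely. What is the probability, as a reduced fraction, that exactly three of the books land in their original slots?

Favorable outcomes: C(10,3)·!7 = 120·1854 = 222480.
Total outcomes: 10! = 3628800.
Probability = 222480/3628800 = 103/1680.

103/1680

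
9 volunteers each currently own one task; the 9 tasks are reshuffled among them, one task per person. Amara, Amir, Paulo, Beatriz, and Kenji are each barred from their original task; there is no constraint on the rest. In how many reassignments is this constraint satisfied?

205056

Let A_j be the event that the j-th constrained one is fixed. By inclusion-exclusion over the 5 events:
Σ_{j=0}^{5} (-1)^j C(5,j)(9-j)!
= C(5,0)·9! - C(5,1)·8! + C(5,2)·7! - C(5,3)·6! + C(5,4)·5! - C(5,5)·4!
= 362880 - 201600 + 50400 - 7200 + 600 - 24
= 205056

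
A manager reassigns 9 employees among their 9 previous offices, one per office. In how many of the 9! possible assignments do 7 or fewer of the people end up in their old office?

Sum C(9,i)·!(9-i) for i = 0..7:
  i=0: C(9,0)·!9 = 1·133496 = 133496
  i=1: C(9,1)·!8 = 9·14833 = 133497
  i=2: C(9,2)·!7 = 36·1854 = 66744
  i=3: C(9,3)·!6 = 84·265 = 22260
  i=4: C(9,4)·!5 = 126·44 = 5544
  i=5: C(9,5)·!4 = 126·9 = 1134
  i=6: C(9,6)·!3 = 84·2 = 168
  i=7: C(9,7)·!2 = 36·1 = 36
Total = 362879.

362879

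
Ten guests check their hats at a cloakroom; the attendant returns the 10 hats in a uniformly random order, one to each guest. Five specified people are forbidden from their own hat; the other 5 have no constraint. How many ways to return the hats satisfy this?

2170680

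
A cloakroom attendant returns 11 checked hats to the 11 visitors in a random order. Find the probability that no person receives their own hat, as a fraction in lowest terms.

1468457/3991680

Favorable outcomes: !11 = 14684570.
Total outcomes: 11! = 39916800.
Probability = 14684570/39916800 = 1468457/3991680.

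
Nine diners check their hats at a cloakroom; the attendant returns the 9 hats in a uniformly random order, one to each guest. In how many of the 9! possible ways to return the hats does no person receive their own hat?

Recurrence: !9 = 9·!8 + (-1)^9.
!9 = 9·14833 - 1 = 133496

133496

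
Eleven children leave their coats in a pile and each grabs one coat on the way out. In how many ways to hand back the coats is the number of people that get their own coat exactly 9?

55

Choose which 9 of the 11 are fixed: C(11,9) = 55.
The remaining 2 must be deranged: !2 = 1.
Total: 55 × 1 = 55.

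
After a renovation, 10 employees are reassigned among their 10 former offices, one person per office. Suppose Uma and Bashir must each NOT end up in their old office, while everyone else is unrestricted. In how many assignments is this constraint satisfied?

2943360

Let A_j be the event that the j-th constrained one is fixed. By inclusion-exclusion over the 2 events:
Σ_{j=0}^{2} (-1)^j C(2,j)(10-j)!
= C(2,0)·10! - C(2,1)·9! + C(2,2)·8!
= 3628800 - 725760 + 40320
= 2943360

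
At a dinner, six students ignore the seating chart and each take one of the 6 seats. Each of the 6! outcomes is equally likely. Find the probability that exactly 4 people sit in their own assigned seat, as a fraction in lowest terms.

1/48

Favorable outcomes: C(6,4)·!2 = 15·1 = 15.
Total outcomes: 6! = 720.
Probability = 15/720 = 1/48.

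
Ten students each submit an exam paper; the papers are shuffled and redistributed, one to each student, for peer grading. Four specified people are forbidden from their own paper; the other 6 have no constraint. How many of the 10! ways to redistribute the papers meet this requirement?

2399760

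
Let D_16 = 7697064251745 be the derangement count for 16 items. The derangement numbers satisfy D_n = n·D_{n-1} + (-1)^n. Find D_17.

D_17 = 17·7697064251745 - 1 = 130850092279664.

130850092279664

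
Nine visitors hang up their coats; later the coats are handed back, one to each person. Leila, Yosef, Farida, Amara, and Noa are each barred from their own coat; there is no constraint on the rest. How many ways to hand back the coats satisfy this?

Inclusion-exclusion on the 5 forbidden self-matches:
Σ_{j=0}^{5} (-1)^j C(5,j)(9-j)!
= C(5,0)·9! - C(5,1)·8! + C(5,2)·7! - C(5,3)·6! + C(5,4)·5! - C(5,5)·4!
= 362880 - 201600 + 50400 - 7200 + 600 - 24
= 205056

205056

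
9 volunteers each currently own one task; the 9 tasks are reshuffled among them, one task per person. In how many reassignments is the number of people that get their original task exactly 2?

Pick the 2 fixed positions: C(9,2) = 36 ways.
The other 7 form a derangement: !7 = 1854.
Total: 36 × 1854 = 66744.

66744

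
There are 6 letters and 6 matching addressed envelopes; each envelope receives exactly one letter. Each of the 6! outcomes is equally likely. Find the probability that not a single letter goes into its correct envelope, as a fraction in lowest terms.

Favorable outcomes: !6 = 265.
Total outcomes: 6! = 720.
Probability = 265/720 = 53/144.

53/144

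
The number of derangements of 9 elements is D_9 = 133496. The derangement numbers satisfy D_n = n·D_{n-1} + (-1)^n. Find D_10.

1334961

D_10 = 10·133496 + 1 = 1334961.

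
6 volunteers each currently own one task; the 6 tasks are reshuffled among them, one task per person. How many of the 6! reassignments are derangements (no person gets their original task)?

By inclusion-exclusion, !6 = Σ (-1)^k · 6!/k! for k=0..6
= 6! - 6!/1! + 6!/2! - 6!/3! + 6!/4! - 6!/5! + 6!/6!
= 720 - 720 + 360 - 120 + 30 - 6 + 1
= 265

265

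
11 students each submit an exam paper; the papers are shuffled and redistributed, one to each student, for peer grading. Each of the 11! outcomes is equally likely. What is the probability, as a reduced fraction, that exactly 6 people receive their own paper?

11/21600

Favorable outcomes: C(11,6)·!5 = 462·44 = 20328.
Total outcomes: 11! = 39916800.
Probability = 20328/39916800 = 11/21600.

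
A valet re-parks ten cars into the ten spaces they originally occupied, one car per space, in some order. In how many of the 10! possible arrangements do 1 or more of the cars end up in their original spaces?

2293839

# with exactly i fixed is C(10,i)·!(10-i); sum over i=1..10:
  i=1: C(10,1)·!9 = 10·133496 = 1334960
  i=2: C(10,2)·!8 = 45·14833 = 667485
  i=3: C(10,3)·!7 = 120·1854 = 222480
  i=4: C(10,4)·!6 = 210·265 = 55650
  i=5: C(10,5)·!5 = 252·44 = 11088
  i=6: C(10,6)·!4 = 210·9 = 1890
  i=7: C(10,7)·!3 = 120·2 = 240
  i=8: C(10,8)·!2 = 45·1 = 45
  i=9: C(10,9)·!1 = 10·0 = 0
  i=10: C(10,10)·!0 = 1·1 = 1
Total = 2293839.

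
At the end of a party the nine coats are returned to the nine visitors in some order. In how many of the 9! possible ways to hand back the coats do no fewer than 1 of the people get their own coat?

229384

# with exactly i fixed is C(9,i)·!(9-i); sum over i=1..9:
  i=1: C(9,1)·!8 = 9·14833 = 133497
  i=2: C(9,2)·!7 = 36·1854 = 66744
  i=3: C(9,3)·!6 = 84·265 = 22260
  i=4: C(9,4)·!5 = 126·44 = 5544
  i=5: C(9,5)·!4 = 126·9 = 1134
  i=6: C(9,6)·!3 = 84·2 = 168
  i=7: C(9,7)·!2 = 36·1 = 36
  i=8: C(9,8)·!1 = 9·0 = 0
  i=9: C(9,9)·!0 = 1·1 = 1
Total = 229384.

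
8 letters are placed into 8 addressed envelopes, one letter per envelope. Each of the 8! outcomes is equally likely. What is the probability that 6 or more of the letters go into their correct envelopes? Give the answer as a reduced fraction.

Favorable outcomes: Σ_{i≥6} C(8,i)·!(8-i) = 28·1 + 8·0 + 1·1 = 29.
Total outcomes: 8! = 40320.
Probability = 29/40320 = 29/40320.

29/40320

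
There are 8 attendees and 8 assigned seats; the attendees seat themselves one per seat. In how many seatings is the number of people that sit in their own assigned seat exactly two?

7420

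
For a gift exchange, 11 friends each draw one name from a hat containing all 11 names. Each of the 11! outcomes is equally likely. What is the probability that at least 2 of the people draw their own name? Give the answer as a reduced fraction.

Favorable outcomes: Σ_{i≥2} C(11,i)·!(11-i) = 55·133496 + 165·14833 + 330·1854 + 462·265 + 462·44 + 330·9 + 165·2 + 55·1 + 11·0 + 1·1 = 10547659.
Total outcomes: 11! = 39916800.
Probability = 10547659/39916800 = 10547659/39916800.

10547659/39916800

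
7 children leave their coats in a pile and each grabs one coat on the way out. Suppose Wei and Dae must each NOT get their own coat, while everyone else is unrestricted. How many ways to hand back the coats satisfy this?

3720

Let A_j be the event that the j-th constrained one is fixed. By inclusion-exclusion over the 2 events:
Σ_{j=0}^{2} (-1)^j C(2,j)(7-j)!
= C(2,0)·7! - C(2,1)·6! + C(2,2)·5!
= 5040 - 1440 + 120
= 3720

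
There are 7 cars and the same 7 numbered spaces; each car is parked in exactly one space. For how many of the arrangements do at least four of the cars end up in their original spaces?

# with exactly i fixed is C(7,i)·!(7-i); sum over i=4..7:
  i=4: C(7,4)·!3 = 35·2 = 70
  i=5: C(7,5)·!2 = 21·1 = 21
  i=6: C(7,6)·!1 = 7·0 = 0
  i=7: C(7,7)·!0 = 1·1 = 1
Total = 92.

92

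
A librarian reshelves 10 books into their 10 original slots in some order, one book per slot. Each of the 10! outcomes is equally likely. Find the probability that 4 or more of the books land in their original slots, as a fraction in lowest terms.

34457/1814400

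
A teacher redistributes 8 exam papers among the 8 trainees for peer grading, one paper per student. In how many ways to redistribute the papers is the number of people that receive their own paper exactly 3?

2464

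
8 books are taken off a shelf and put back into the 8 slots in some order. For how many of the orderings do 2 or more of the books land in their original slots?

Sum C(8,i)·!(8-i) for i = 2..8:
  i=2: C(8,2)·!6 = 28·265 = 7420
  i=3: C(8,3)·!5 = 56·44 = 2464
  i=4: C(8,4)·!4 = 70·9 = 630
  i=5: C(8,5)·!3 = 56·2 = 112
  i=6: C(8,6)·!2 = 28·1 = 28
  i=7: C(8,7)·!1 = 8·0 = 0
  i=8: C(8,8)·!0 = 1·1 = 1
Total = 10655.

10655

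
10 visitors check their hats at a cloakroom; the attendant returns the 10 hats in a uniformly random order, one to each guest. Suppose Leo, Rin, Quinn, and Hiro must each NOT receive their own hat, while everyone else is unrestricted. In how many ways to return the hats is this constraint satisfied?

Let A_j be the event that the j-th constrained one is fixed. By inclusion-exclusion over the 4 events:
Σ_{j=0}^{4} (-1)^j C(4,j)(10-j)!
= C(4,0)·10! - C(4,1)·9! + C(4,2)·8! - C(4,3)·7! + C(4,4)·6!
= 3628800 - 1451520 + 241920 - 20160 + 720
= 2399760

2399760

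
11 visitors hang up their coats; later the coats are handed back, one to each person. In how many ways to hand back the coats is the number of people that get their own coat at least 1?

Sum C(11,i)·!(11-i) for i = 1..11:
  i=1: C(11,1)·!10 = 11·1334961 = 14684571
  i=2: C(11,2)·!9 = 55·133496 = 7342280
  i=3: C(11,3)·!8 = 165·14833 = 2447445
  i=4: C(11,4)·!7 = 330·1854 = 611820
  i=5: C(11,5)·!6 = 462·265 = 122430
  i=6: C(11,6)·!5 = 462·44 = 20328
  i=7: C(11,7)·!4 = 330·9 = 2970
  i=8: C(11,8)·!3 = 165·2 = 330
  i=9: C(11,9)·!2 = 55·1 = 55
  i=10: C(11,10)·!1 = 11·0 = 0
  i=11: C(11,11)·!0 = 1·1 = 1
Total = 25232230.

25232230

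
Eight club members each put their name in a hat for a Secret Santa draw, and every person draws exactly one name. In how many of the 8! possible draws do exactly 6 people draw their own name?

Pick the 6 fixed positions: C(8,6) = 28 ways.
The other 2 form a derangement: !2 = 1.
Total: 28 × 1 = 28.

28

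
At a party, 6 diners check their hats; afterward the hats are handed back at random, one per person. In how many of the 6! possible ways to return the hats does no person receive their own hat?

!6 is the nearest integer to 6!/e.
6! = 720, and 720/e ≈ 264.87, so !6 = 265.

265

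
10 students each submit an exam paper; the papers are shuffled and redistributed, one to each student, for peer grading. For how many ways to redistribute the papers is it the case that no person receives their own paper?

1334961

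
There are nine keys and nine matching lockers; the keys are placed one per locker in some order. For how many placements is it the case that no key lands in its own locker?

By inclusion-exclusion, !9 = Σ (-1)^k · 9!/k! for k=0..9
= 9! - 9!/1! + 9!/2! - 9!/3! + 9!/4! - 9!/5! + 9!/6! - 9!/7! + 9!/8! - 9!/9!
= 362880 - 362880 + 181440 - 60480 + 15120 - 3024 + 504 - 72 + 9 - 1
= 133496

133496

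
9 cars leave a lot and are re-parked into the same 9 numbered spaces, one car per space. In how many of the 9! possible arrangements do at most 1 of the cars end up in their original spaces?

# with exactly i fixed is C(9,i)·!(9-i); sum over i=0..1:
  i=0: C(9,0)·!9 = 1·133496 = 133496
  i=1: C(9,1)·!8 = 9·14833 = 133497
Total = 266993.

266993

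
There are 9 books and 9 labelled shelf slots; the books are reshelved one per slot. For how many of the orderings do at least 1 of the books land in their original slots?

229384

Sum C(9,i)·!(9-i) for i = 1..9:
  i=1: C(9,1)·!8 = 9·14833 = 133497
  i=2: C(9,2)·!7 = 36·1854 = 66744
  i=3: C(9,3)·!6 = 84·265 = 22260
  i=4: C(9,4)·!5 = 126·44 = 5544
  i=5: C(9,5)·!4 = 126·9 = 1134
  i=6: C(9,6)·!3 = 84·2 = 168
  i=7: C(9,7)·!2 = 36·1 = 36
  i=8: C(9,8)·!1 = 9·0 = 0
  i=9: C(9,9)·!0 = 1·1 = 1
Total = 229384.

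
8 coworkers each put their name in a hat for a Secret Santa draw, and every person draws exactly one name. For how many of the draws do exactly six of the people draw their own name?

Choose which 6 of the 8 are fixed: C(8,6) = 28.
The remaining 2 must be deranged: !2 = 1.
Total: 28 × 1 = 28.

28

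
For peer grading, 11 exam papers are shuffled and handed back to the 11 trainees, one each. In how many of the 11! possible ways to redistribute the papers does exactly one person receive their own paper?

14684571

Pick the single fixed position: C(11,1) = 11 ways.
The other 10 form a derangement: !10 = 1334961.
Total: 11 × 1334961 = 14684571.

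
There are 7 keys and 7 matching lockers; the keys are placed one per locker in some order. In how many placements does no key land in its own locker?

Recurrence: !7 = 6·(!6 + !5).
!7 = 6·(265 + 44) = 6·309 = 1854

1854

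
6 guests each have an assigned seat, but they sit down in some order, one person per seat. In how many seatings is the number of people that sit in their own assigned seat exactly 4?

15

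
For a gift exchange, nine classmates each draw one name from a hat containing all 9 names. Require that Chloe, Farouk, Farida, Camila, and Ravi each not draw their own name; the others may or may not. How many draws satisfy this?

Let A_j be the event that the j-th constrained one is fixed. By inclusion-exclusion over the 5 events:
Σ_{j=0}^{5} (-1)^j C(5,j)(9-j)!
= C(5,0)·9! - C(5,1)·8! + C(5,2)·7! - C(5,3)·6! + C(5,4)·5! - C(5,5)·4!
= 362880 - 201600 + 50400 - 7200 + 600 - 24
= 205056

205056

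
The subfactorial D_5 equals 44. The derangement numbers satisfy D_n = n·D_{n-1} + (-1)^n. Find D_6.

265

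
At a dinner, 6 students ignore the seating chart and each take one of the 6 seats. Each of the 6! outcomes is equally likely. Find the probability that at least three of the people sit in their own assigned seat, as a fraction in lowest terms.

Favorable outcomes: Σ_{i≥3} C(6,i)·!(6-i) = 20·2 + 15·1 + 6·0 + 1·1 = 56.
Total outcomes: 6! = 720.
Probability = 56/720 = 7/90.

7/90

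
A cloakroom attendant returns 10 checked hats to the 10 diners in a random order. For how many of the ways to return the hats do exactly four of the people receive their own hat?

55650

Pick the 4 fixed positions: C(10,4) = 210 ways.
The other 6 form a derangement: !6 = 265.
Total: 210 × 265 = 55650.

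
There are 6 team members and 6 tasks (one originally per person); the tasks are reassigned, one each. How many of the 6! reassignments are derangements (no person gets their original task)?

265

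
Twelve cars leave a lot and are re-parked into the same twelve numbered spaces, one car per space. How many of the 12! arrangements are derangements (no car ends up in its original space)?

176214841

Recurrence: !12 = 11·(!11 + !10).
!12 = 11·(14684570 + 1334961) = 11·16019531 = 176214841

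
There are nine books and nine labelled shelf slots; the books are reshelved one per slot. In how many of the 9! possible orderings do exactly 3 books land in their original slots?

Pick the 3 fixed positions: C(9,3) = 84 ways.
The other 6 form a derangement: !6 = 265.
Total: 84 × 265 = 22260.

22260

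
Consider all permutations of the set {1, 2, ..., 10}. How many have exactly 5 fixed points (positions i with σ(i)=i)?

Pick the 5 fixed positions: C(10,5) = 252 ways.
The other 5 form a derangement: !5 = 44.
Total: 252 × 44 = 11088.

11088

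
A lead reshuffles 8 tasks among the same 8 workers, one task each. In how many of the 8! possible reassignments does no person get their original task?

The subfactorial !8 = [8!/e] (nearest integer).
8! = 40320, and 40320/e ≈ 14832.90, so !8 = 14833.

14833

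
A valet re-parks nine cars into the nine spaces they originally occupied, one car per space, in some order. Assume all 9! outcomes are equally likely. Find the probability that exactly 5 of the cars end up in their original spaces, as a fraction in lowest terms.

Favorable outcomes: C(9,5)·!4 = 126·9 = 1134.
Total outcomes: 9! = 362880.
Probability = 1134/362880 = 1/320.

1/320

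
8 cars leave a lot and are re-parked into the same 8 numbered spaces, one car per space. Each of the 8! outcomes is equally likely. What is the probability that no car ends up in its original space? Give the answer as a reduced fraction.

Favorable outcomes: !8 = 14833.
Total outcomes: 8! = 40320.
Probability = 14833/40320 = 2119/5760.

2119/5760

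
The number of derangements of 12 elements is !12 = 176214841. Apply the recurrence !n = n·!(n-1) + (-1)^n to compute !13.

!13 = 13·176214841 - 1 = 2290792932.

2290792932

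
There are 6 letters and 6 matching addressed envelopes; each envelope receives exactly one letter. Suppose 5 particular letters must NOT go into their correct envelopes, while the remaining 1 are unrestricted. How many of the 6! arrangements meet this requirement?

309

Let A_j be the event that the j-th constrained one is fixed. By inclusion-exclusion over the 5 events:
Σ_{j=0}^{5} (-1)^j C(5,j)(6-j)!
= C(5,0)·6! - C(5,1)·5! + C(5,2)·4! - C(5,3)·3! + C(5,4)·2! - C(5,5)·1!
= 720 - 600 + 240 - 60 + 10 - 1
= 309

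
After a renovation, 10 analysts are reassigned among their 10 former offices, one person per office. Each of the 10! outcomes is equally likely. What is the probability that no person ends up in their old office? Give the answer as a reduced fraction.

16481/44800

Favorable outcomes: !10 = 1334961.
Total outcomes: 10! = 3628800.
Probability = 1334961/3628800 = 16481/44800.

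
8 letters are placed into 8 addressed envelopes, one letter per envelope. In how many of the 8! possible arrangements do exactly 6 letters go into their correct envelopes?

Choose which 6 of the 8 are fixed: C(8,6) = 28.
The other 2 form a derangement: !2 = 1.
Total: 28 × 1 = 28.

28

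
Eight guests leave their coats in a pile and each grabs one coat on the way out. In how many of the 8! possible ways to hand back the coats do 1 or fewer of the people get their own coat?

29665

# with exactly i fixed is C(8,i)·!(8-i); sum over i=0..1:
  i=0: C(8,0)·!8 = 1·14833 = 14833
  i=1: C(8,1)·!7 = 8·1854 = 14832
Total = 29665.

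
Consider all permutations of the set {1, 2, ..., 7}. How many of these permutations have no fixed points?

By inclusion-exclusion, !7 = Σ (-1)^k · 7!/k! for k=0..7
= 7! - 7!/1! + 7!/2! - 7!/3! + 7!/4! - 7!/5! + 7!/6! - 7!/7!
= 5040 - 5040 + 2520 - 840 + 210 - 42 + 7 - 1
= 1854

1854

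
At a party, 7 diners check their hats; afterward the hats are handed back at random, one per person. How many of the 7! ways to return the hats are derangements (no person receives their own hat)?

The subfactorial !7 = [7!/e] (nearest integer).
7! = 5040, and 5040/e ≈ 1854.11, so !7 = 1854.

1854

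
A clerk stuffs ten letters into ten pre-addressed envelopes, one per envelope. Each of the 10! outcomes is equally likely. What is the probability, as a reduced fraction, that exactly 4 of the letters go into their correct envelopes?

Favorable outcomes: C(10,4)·!6 = 210·265 = 55650.
Total outcomes: 10! = 3628800.
Probability = 55650/3628800 = 53/3456.

53/3456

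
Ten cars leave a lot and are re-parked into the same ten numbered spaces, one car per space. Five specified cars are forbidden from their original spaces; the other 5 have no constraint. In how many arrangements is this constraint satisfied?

2170680

Let A_j be the event that the j-th constrained one is fixed. By inclusion-exclusion over the 5 events:
Σ_{j=0}^{5} (-1)^j C(5,j)(10-j)!
= C(5,0)·10! - C(5,1)·9! + C(5,2)·8! - C(5,3)·7! + C(5,4)·6! - C(5,5)·5!
= 3628800 - 1814400 + 403200 - 50400 + 3600 - 120
= 2170680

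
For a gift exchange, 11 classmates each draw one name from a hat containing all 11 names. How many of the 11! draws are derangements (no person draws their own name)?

The number of derangements of 11 is !11 = Σ_{k=0}^{11} (-1)^k·11!/k!
= 11! - 11!/1! + 11!/2! - 11!/3! + 11!/4! - 11!/5! + 11!/6! - 11!/7! + 11!/8! - 11!/9! + 11!/10! - 11!/11!
= 39916800 - 39916800 + 19958400 - 6652800 + 1663200 - 332640 + 55440 - 7920 + 990 - 110 + 11 - 1
= 14684570

14684570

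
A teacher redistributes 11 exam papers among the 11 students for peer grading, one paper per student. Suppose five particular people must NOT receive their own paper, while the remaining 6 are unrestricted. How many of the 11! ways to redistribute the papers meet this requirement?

Let A_j be the event that the j-th constrained one is fixed. By inclusion-exclusion over the 5 events:
Σ_{j=0}^{5} (-1)^j C(5,j)(11-j)!
= C(5,0)·11! - C(5,1)·10! + C(5,2)·9! - C(5,3)·8! + C(5,4)·7! - C(5,5)·6!
= 39916800 - 18144000 + 3628800 - 403200 + 25200 - 720
= 25022880

25022880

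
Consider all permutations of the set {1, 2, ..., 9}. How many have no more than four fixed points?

361541

# with exactly i fixed is C(9,i)·!(9-i); sum over i=0..4:
  i=0: C(9,0)·!9 = 1·133496 = 133496
  i=1: C(9,1)·!8 = 9·14833 = 133497
  i=2: C(9,2)·!7 = 36·1854 = 66744
  i=3: C(9,3)·!6 = 84·265 = 22260
  i=4: C(9,4)·!5 = 126·44 = 5544
Total = 361541.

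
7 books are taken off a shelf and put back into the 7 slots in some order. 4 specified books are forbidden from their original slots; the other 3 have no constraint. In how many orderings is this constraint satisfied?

2790

Inclusion-exclusion on the 4 forbidden self-matches:
Σ_{j=0}^{4} (-1)^j C(4,j)(7-j)!
= C(4,0)·7! - C(4,1)·6! + C(4,2)·5! - C(4,3)·4! + C(4,4)·3!
= 5040 - 2880 + 720 - 96 + 6
= 2790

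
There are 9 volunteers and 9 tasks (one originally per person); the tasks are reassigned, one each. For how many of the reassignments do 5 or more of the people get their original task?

1339

Sum C(9,i)·!(9-i) for i = 5..9:
  i=5: C(9,5)·!4 = 126·9 = 1134
  i=6: C(9,6)·!3 = 84·2 = 168
  i=7: C(9,7)·!2 = 36·1 = 36
  i=8: C(9,8)·!1 = 9·0 = 0
  i=9: C(9,9)·!0 = 1·1 = 1
Total = 1339.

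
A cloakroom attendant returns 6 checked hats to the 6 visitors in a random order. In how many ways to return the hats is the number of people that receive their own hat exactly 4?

15

Choose which 4 of the 6 are fixed: C(6,4) = 15.
The other 2 form a derangement: !2 = 1.
Total: 15 × 1 = 15.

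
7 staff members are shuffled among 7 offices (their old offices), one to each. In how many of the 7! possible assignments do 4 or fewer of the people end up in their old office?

5018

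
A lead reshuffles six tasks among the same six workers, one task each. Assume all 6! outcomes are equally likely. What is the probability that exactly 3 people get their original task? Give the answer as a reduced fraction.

Favorable outcomes: C(6,3)·!3 = 20·2 = 40.
Total outcomes: 6! = 720.
Probability = 40/720 = 1/18.

1/18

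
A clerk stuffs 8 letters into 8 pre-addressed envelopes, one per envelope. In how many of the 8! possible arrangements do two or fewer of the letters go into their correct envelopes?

37085

Sum C(8,i)·!(8-i) for i = 0..2:
  i=0: C(8,0)·!8 = 1·14833 = 14833
  i=1: C(8,1)·!7 = 8·1854 = 14832
  i=2: C(8,2)·!6 = 28·265 = 7420
Total = 37085.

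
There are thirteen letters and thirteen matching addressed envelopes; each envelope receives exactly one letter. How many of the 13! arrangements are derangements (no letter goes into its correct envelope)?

2290792932

By inclusion-exclusion, !13 = Σ (-1)^k · 13!/k! for k=0..13
= 13! - 13!/1! + 13!/2! - 13!/3! + 13!/4! - 13!/5! + 13!/6! - 13!/7! + 13!/8! - 13!/9! + 13!/10! - 13!/11! + 13!/12! - 13!/13!
= 6227020800 - 6227020800 + 3113510400 - 1037836800 + 259459200 - 51891840 + 8648640 - 1235520 + 154440 - 17160 + 1716 - 156 + 13 - 1
= 2290792932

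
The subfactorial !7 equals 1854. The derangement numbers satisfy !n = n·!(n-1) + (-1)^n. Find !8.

!8 = 8·1854 + 1 = 14833.

14833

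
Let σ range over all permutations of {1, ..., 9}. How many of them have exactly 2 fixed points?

Pick the 2 fixed positions: C(9,2) = 36 ways.
The other 7 form a derangement: !7 = 1854.
Total: 36 × 1854 = 66744.

66744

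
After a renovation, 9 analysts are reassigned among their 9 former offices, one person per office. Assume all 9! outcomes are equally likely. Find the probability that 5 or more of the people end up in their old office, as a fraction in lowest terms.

1339/362880

Favorable outcomes: Σ_{i≥5} C(9,i)·!(9-i) = 126·9 + 84·2 + 36·1 + 9·0 + 1·1 = 1339.
Total outcomes: 9! = 362880.
Probability = 1339/362880 = 1339/362880.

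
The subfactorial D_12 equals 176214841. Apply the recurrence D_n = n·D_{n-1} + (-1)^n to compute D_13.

2290792932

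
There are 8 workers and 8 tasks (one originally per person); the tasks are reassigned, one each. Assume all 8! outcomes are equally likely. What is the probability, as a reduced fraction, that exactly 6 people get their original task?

Favorable outcomes: C(8,6)·!2 = 28·1 = 28.
Total outcomes: 8! = 40320.
Probability = 28/40320 = 1/1440.

1/1440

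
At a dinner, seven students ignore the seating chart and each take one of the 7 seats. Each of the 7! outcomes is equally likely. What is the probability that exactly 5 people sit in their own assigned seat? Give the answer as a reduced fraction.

1/240

Favorable outcomes: C(7,5)·!2 = 21·1 = 21.
Total outcomes: 7! = 5040.
Probability = 21/5040 = 1/240.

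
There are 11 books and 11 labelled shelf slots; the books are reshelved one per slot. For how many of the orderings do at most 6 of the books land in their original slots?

39913444

Sum C(11,i)·!(11-i) for i = 0..6:
  i=0: C(11,0)·!11 = 1·14684570 = 14684570
  i=1: C(11,1)·!10 = 11·1334961 = 14684571
  i=2: C(11,2)·!9 = 55·133496 = 7342280
  i=3: C(11,3)·!8 = 165·14833 = 2447445
  i=4: C(11,4)·!7 = 330·1854 = 611820
  i=5: C(11,5)·!6 = 462·265 = 122430
  i=6: C(11,6)·!5 = 462·44 = 20328
Total = 39913444.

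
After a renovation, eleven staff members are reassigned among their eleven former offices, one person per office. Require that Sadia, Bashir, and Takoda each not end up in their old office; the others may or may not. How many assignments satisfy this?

30078720

Let A_j be the event that the j-th constrained one is fixed. By inclusion-exclusion over the 3 events:
Σ_{j=0}^{3} (-1)^j C(3,j)(11-j)!
= C(3,0)·11! - C(3,1)·10! + C(3,2)·9! - C(3,3)·8!
= 39916800 - 10886400 + 1088640 - 40320
= 30078720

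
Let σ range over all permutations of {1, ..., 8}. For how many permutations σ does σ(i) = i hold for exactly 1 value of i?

14832

Choose which one of the 8 is fixed: C(8,1) = 8.
The remaining 7 must be deranged: !7 = 1854.
Total: 8 × 1854 = 14832.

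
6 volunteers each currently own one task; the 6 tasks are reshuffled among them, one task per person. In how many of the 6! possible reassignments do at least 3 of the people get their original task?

56

Sum C(6,i)·!(6-i) for i = 3..6:
  i=3: C(6,3)·!3 = 20·2 = 40
  i=4: C(6,4)·!2 = 15·1 = 15
  i=5: C(6,5)·!1 = 6·0 = 0
  i=6: C(6,6)·!0 = 1·1 = 1
Total = 56.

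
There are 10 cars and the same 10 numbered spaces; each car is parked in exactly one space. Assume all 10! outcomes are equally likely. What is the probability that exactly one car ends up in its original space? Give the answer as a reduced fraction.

16687/45360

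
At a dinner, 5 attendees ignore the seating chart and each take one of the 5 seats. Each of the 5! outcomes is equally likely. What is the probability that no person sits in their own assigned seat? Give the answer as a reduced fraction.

11/30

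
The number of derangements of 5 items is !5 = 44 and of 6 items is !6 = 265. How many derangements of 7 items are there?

!7 = (7-1)·(!6 + !5) = 6·(265 + 44) = 6·309 = 1854.

1854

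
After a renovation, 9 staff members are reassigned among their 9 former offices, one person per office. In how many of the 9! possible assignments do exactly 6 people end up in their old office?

168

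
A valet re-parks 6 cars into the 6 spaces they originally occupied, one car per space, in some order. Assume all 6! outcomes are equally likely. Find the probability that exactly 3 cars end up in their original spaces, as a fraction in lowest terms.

1/18

Favorable outcomes: C(6,3)·!3 = 20·2 = 40.
Total outcomes: 6! = 720.
Probability = 40/720 = 1/18.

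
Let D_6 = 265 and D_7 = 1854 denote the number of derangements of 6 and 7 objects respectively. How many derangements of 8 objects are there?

14833

D_8 = (8-1)·(D_7 + D_6) = 7·(1854 + 265) = 7·2119 = 14833.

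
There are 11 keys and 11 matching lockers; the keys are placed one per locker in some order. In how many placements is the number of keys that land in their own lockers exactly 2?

7342280

Choose which 2 of the 11 are fixed: C(11,2) = 55.
The remaining 9 must be deranged: !9 = 133496.
Total: 55 × 133496 = 7342280.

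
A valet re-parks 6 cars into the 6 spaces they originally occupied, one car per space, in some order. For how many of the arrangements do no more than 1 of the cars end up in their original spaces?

529

Sum C(6,i)·!(6-i) for i = 0..1:
  i=0: C(6,0)·!6 = 1·265 = 265
  i=1: C(6,1)·!5 = 6·44 = 264
Total = 529.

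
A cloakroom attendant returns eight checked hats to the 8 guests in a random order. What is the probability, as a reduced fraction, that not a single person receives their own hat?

2119/5760

Favorable outcomes: !8 = 14833.
Total outcomes: 8! = 40320.
Probability = 14833/40320 = 2119/5760.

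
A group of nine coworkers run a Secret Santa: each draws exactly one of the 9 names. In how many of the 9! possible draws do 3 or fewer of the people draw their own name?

355997

# with exactly i fixed is C(9,i)·!(9-i); sum over i=0..3:
  i=0: C(9,0)·!9 = 1·133496 = 133496
  i=1: C(9,1)·!8 = 9·14833 = 133497
  i=2: C(9,2)·!7 = 36·1854 = 66744
  i=3: C(9,3)·!6 = 84·265 = 22260
Total = 355997.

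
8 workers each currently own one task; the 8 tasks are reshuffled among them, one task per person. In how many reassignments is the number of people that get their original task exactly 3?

Pick the 3 fixed positions: C(8,3) = 56 ways.
The remaining 5 must be deranged: !5 = 44.
Total: 56 × 44 = 2464.

2464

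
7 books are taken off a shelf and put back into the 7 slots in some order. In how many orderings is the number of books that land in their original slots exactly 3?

315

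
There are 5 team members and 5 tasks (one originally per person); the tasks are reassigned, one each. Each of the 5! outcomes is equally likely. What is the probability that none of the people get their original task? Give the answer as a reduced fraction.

Favorable outcomes: !5 = 44.
Total outcomes: 5! = 120.
Probability = 44/120 = 11/30.

11/30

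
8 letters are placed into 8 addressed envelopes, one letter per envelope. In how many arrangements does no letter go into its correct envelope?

14833

Recurrence: !8 = 7·(!7 + !6).
!8 = 7·(1854 + 265) = 7·2119 = 14833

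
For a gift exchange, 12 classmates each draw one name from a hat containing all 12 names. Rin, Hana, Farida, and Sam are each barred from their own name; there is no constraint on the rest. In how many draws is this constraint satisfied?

339696000

Let A_j be the event that the j-th constrained one is fixed. By inclusion-exclusion over the 4 events:
Σ_{j=0}^{4} (-1)^j C(4,j)(12-j)!
= C(4,0)·12! - C(4,1)·11! + C(4,2)·10! - C(4,3)·9! + C(4,4)·8!
= 479001600 - 159667200 + 21772800 - 1451520 + 40320
= 339696000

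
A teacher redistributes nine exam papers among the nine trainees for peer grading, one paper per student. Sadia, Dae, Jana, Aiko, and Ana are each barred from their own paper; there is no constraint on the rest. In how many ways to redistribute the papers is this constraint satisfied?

Let A_j be the event that the j-th constrained one is fixed. By inclusion-exclusion over the 5 events:
Σ_{j=0}^{5} (-1)^j C(5,j)(9-j)!
= C(5,0)·9! - C(5,1)·8! + C(5,2)·7! - C(5,3)·6! + C(5,4)·5! - C(5,5)·4!
= 362880 - 201600 + 50400 - 7200 + 600 - 24
= 205056

205056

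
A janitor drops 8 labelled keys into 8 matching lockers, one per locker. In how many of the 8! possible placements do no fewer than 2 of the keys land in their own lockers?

# with exactly i fixed is C(8,i)·!(8-i); sum over i=2..8:
  i=2: C(8,2)·!6 = 28·265 = 7420
  i=3: C(8,3)·!5 = 56·44 = 2464
  i=4: C(8,4)·!4 = 70·9 = 630
  i=5: C(8,5)·!3 = 56·2 = 112
  i=6: C(8,6)·!2 = 28·1 = 28
  i=7: C(8,7)·!1 = 8·0 = 0
  i=8: C(8,8)·!0 = 1·1 = 1
Total = 10655.

10655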